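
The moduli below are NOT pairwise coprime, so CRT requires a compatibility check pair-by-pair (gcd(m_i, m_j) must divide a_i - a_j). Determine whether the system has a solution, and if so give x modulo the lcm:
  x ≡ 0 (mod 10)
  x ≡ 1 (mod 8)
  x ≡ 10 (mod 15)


Moduli 10, 8, 15 are not pairwise coprime, so CRT works modulo lcm(m_i) when all pairwise compatibility conditions hold.
Pairwise compatibility: gcd(m_i, m_j) must divide a_i - a_j for every pair.
Merge one congruence at a time:
  Start: x ≡ 0 (mod 10).
  Combine with x ≡ 1 (mod 8): gcd(10, 8) = 2, and 1 - 0 = 1 is NOT divisible by 2.
    ⇒ system is inconsistent (no integer solution).

No solution (the system is inconsistent).


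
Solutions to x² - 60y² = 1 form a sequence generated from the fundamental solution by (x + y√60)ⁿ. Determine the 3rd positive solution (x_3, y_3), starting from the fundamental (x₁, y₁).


Step 1: Find the fundamental solution (x₁, y₁) of x² - 60y² = 1.
  Expand √60 as a continued fraction. a₀ = ⌊√60⌋ = 7; iterate m_{k+1} = d_k·a_k − m_k, d_{k+1} = (60 − m_{k+1}²)/d_k, a_{k+1} = ⌊(a₀ + m_{k+1})/d_{k+1}⌋ (starting m₀ = 0, d₀ = 1), with convergents p_k = a_k·p_{k-1} + p_{k-2}, q_k = a_k·q_{k-1} + q_{k-2} (p₋₁ = 1, q₋₁ = 0):
  k = 0: a₀ = 7; p₀/q₀ = 7/1; p₀² − 60·q₀² = 49 − 60 = -11.
  k = 1: m = 7, d = 11, a = ⌊(7 + 7)/11⌋ = 1; p/q = (1·7 + 1)/(1·1 + 0) = 8/1; p² − 60·q² = 64 − 60 = 4.
  k = 2: m = 4, d = 4, a = ⌊(7 + 4)/4⌋ = 2; p/q = (2·8 + 7)/(2·1 + 1) = 23/3; p² − 60·q² = 529 − 540 = -11.
  k = 3: m = 4, d = 11, a = ⌊(7 + 4)/11⌋ = 1; p/q = (1·23 + 8)/(1·3 + 1) = 31/4; p² − 60·q² = 961 − 960 = 1.
  The first convergent with p² − 60·q² = 1 gives the fundamental solution (x₁, y₁) = (31, 4).
Step 2: Apply the recurrence (x_{n+1}, y_{n+1}) = (x₁x_n + 60y₁y_n, x₁y_n + y₁x_n) repeatedly.
  From (x_1, y_1) = (31, 4): x_2 = 31·31 + 60·4·4 = 1921; y_2 = 31·4 + 4·31 = 248.
  From (x_2, y_2) = (1921, 248): x_3 = 31·1921 + 60·4·248 = 119071; y_3 = 31·248 + 4·1921 = 15372.
Step 3: Verify x_3² - 60·y_3² = 14177903041 - 14177903040 = 1 (should be 1). ✓

(x_1, y_1) = (31, 4); (x_3, y_3) = (119071, 15372).


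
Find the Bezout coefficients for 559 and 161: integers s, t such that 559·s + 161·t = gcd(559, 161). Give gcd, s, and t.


Euclidean algorithm on (559, 161) — divide until remainder is 0:
  559 = 3 · 161 + 76
  161 = 2 · 76 + 9
  76 = 8 · 9 + 4
  9 = 2 · 4 + 1
  4 = 4 · 1 + 0
gcd(559, 161) = 1.
Track Bezout coefficients alongside the remainders: start with r₀ = 559 = a·1 + b·0 (s = 1, t = 0) and r₁ = 161 = a·0 + b·1 (s = 0, t = 1); each new remainder r_{k+1} = r_{k-1} − q_k·r_k inherits s_{k+1} = s_{k-1} − q_k·s_k, t_{k+1} = t_{k-1} − q_k·t_k, so r_k = a·s_k + b·t_k at every step:
  q = 3: r = 76, s = 1 − 3·0 = 1, t = 0 − 3·1 = -3  (check: 559·1 + 161·(-3) = 76)
  q = 2: r = 9, s = 0 − 2·1 = -2, t = 1 − 2·(-3) = 7  (check: 559·(-2) + 161·7 = 9)
  q = 8: r = 4, s = 1 − 8·(-2) = 17, t = -3 − 8·7 = -59  (check: 559·17 + 161·(-59) = 4)
  q = 2: r = 1, s = -2 − 2·17 = -36, t = 7 − 2·(-59) = 125  (check: 559·(-36) + 161·125 = 1)
The row with r = 1 (the gcd) gives the Bezout coefficients s = -36, t = 125.
Result: 559 · (-36) + 161 · (125) = 1.

gcd(559, 161) = 1; s = -36, t = 125 (check: 559·(-36) + 161·125 = 1).


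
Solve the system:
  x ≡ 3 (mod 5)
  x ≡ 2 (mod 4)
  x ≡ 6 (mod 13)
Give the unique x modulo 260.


Moduli 5, 4, 13 are pairwise coprime; by CRT there is a unique solution modulo M = 5 · 4 · 13 = 260.
Solve pairwise, accumulating the modulus:
  Start with x ≡ 3 (mod 5).
  Combine with x ≡ 2 (mod 4): since gcd(5, 4) = 1, we get a unique residue mod 20.
    Write x = 3 + 5·t and substitute into x ≡ 2 (mod 4): 5·t ≡ 2 − 3 = -1 (mod 4).
    Reduce coefficients mod 4: 1·t ≡ 3 (mod 4).
    So t ≡ 3 (mod 4).
    Then x = 3 + 5·3 = 18, valid modulo lcm(5, 4) = 20: x ≡ 18 (mod 20).
  Combine with x ≡ 6 (mod 13): since gcd(20, 13) = 1, we get a unique residue mod 260.
    Write x = 18 + 20·t and substitute into x ≡ 6 (mod 13): 20·t ≡ 6 − 18 = -12 (mod 13).
    Reduce coefficients mod 13: 7·t ≡ 1 (mod 13).
    The inverse of 7 mod 13 is 2 (since 7·2 = 14 = 1·13 + 1), so t ≡ 2·1 = 2 ≡ 2 (mod 13).
    Then x = 18 + 20·2 = 58, valid modulo lcm(20, 13) = 260: x ≡ 58 (mod 260).
Verify: 58 mod 5 = 3 ✓, 58 mod 4 = 2 ✓, 58 mod 13 = 6 ✓.

x ≡ 58 (mod 260).


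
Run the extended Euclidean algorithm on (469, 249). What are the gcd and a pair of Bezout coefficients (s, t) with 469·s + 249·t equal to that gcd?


Euclidean algorithm on (469, 249) — divide until remainder is 0:
  469 = 1 · 249 + 220
  249 = 1 · 220 + 29
  220 = 7 · 29 + 17
  29 = 1 · 17 + 12
  17 = 1 · 12 + 5
  12 = 2 · 5 + 2
  5 = 2 · 2 + 1
  2 = 2 · 1 + 0
gcd(469, 249) = 1.
Track Bezout coefficients alongside the remainders: start with r₀ = 469 = a·1 + b·0 (s = 1, t = 0) and r₁ = 249 = a·0 + b·1 (s = 0, t = 1); each new remainder r_{k+1} = r_{k-1} − q_k·r_k inherits s_{k+1} = s_{k-1} − q_k·s_k, t_{k+1} = t_{k-1} − q_k·t_k, so r_k = a·s_k + b·t_k at every step:
  q = 1: r = 220, s = 1 − 1·0 = 1, t = 0 − 1·1 = -1  (check: 469·1 + 249·(-1) = 220)
  q = 1: r = 29, s = 0 − 1·1 = -1, t = 1 − 1·(-1) = 2  (check: 469·(-1) + 249·2 = 29)
  q = 7: r = 17, s = 1 − 7·(-1) = 8, t = -1 − 7·2 = -15  (check: 469·8 + 249·(-15) = 17)
  q = 1: r = 12, s = -1 − 1·8 = -9, t = 2 − 1·(-15) = 17  (check: 469·(-9) + 249·17 = 12)
  q = 1: r = 5, s = 8 − 1·(-9) = 17, t = -15 − 1·17 = -32  (check: 469·17 + 249·(-32) = 5)
  q = 2: r = 2, s = -9 − 2·17 = -43, t = 17 − 2·(-32) = 81  (check: 469·(-43) + 249·81 = 2)
  q = 2: r = 1, s = 17 − 2·(-43) = 103, t = -32 − 2·81 = -194  (check: 469·103 + 249·(-194) = 1)
The row with r = 1 (the gcd) gives the Bezout coefficients s = 103, t = -194.
Result: 469 · (103) + 249 · (-194) = 1.

gcd(469, 249) = 1; s = 103, t = -194 (check: 469·103 + 249·(-194) = 1).


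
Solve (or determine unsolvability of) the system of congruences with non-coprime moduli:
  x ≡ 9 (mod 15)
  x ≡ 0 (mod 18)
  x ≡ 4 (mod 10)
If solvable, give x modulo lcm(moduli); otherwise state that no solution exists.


Moduli 15, 18, 10 are not pairwise coprime, so CRT works modulo lcm(m_i) when all pairwise compatibility conditions hold.
Pairwise compatibility: gcd(m_i, m_j) must divide a_i - a_j for every pair.
Merge one congruence at a time:
  Start: x ≡ 9 (mod 15).
  Combine with x ≡ 0 (mod 18): gcd(15, 18) = 3; 0 - 9 = -9, which IS divisible by 3, so compatible.
    Write x = 9 + 15·t and substitute into x ≡ 0 (mod 18): 15·t ≡ 0 − 9 = -9 (mod 18).
    Divide the congruence (and modulus) by g = 3: 5·t ≡ -3 (mod 6).
    Reduce coefficients mod 6: 5·t ≡ 3 (mod 6).
    The inverse of 5 mod 6 is 5 (since 5·5 = 25 = 4·6 + 1), so t ≡ 5·3 = 15 ≡ 3 (mod 6).
    Then x = 9 + 15·3 = 54, valid modulo lcm(15, 18) = 90: x ≡ 54 (mod 90).
  Combine with x ≡ 4 (mod 10): gcd(90, 10) = 10; 4 - 54 = -50, which IS divisible by 10, so compatible.
    Write x = 54 + 90·t and substitute into x ≡ 4 (mod 10): 90·t ≡ 4 − 54 = -50 (mod 10).
    Divide the congruence (and modulus) by g = 10: 9·t ≡ -5 (mod 1).
    Modulo 1 every t works; take t = 0.
    Then x = 54 + 90·0 = 54, valid modulo lcm(90, 10) = 90: x ≡ 54 (mod 90).
Verify: 54 mod 15 = 9, 54 mod 18 = 0, 54 mod 10 = 4.

x ≡ 54 (mod 90).


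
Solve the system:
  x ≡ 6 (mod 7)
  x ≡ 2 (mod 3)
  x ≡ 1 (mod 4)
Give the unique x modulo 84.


Moduli 7, 3, 4 are pairwise coprime; by CRT there is a unique solution modulo M = 7 · 3 · 4 = 84.
Solve pairwise, accumulating the modulus:
  Start with x ≡ 6 (mod 7).
  Combine with x ≡ 2 (mod 3): since gcd(7, 3) = 1, we get a unique residue mod 21.
    Write x = 6 + 7·t and substitute into x ≡ 2 (mod 3): 7·t ≡ 2 − 6 = -4 (mod 3).
    Reduce coefficients mod 3: 1·t ≡ 2 (mod 3).
    So t ≡ 2 (mod 3).
    Then x = 6 + 7·2 = 20, valid modulo lcm(7, 3) = 21: x ≡ 20 (mod 21).
  Combine with x ≡ 1 (mod 4): since gcd(21, 4) = 1, we get a unique residue mod 84.
    Write x = 20 + 21·t and substitute into x ≡ 1 (mod 4): 21·t ≡ 1 − 20 = -19 (mod 4).
    Reduce coefficients mod 4: 1·t ≡ 1 (mod 4).
    So t ≡ 1 (mod 4).
    Then x = 20 + 21·1 = 41, valid modulo lcm(21, 4) = 84: x ≡ 41 (mod 84).
Verify: 41 mod 7 = 6 ✓, 41 mod 3 = 2 ✓, 41 mod 4 = 1 ✓.

x ≡ 41 (mod 84).


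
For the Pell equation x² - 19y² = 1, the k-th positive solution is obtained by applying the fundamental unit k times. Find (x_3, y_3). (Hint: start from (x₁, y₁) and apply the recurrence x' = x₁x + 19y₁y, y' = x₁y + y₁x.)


Step 1: Find the fundamental solution (x₁, y₁) of x² - 19y² = 1.
  Expand √19 as a continued fraction. a₀ = ⌊√19⌋ = 4; iterate m_{k+1} = d_k·a_k − m_k, d_{k+1} = (19 − m_{k+1}²)/d_k, a_{k+1} = ⌊(a₀ + m_{k+1})/d_{k+1}⌋ (starting m₀ = 0, d₀ = 1), with convergents p_k = a_k·p_{k-1} + p_{k-2}, q_k = a_k·q_{k-1} + q_{k-2} (p₋₁ = 1, q₋₁ = 0):
  k = 0: a₀ = 4; p₀/q₀ = 4/1; p₀² − 19·q₀² = 16 − 19 = -3.
  k = 1: m = 4, d = 3, a = ⌊(4 + 4)/3⌋ = 2; p/q = (2·4 + 1)/(2·1 + 0) = 9/2; p² − 19·q² = 81 − 76 = 5.
  k = 2: m = 2, d = 5, a = ⌊(4 + 2)/5⌋ = 1; p/q = (1·9 + 4)/(1·2 + 1) = 13/3; p² − 19·q² = 169 − 171 = -2.
  k = 3: m = 3, d = 2, a = ⌊(4 + 3)/2⌋ = 3; p/q = (3·13 + 9)/(3·3 + 2) = 48/11; p² − 19·q² = 2304 − 2299 = 5.
  k = 4: m = 3, d = 5, a = ⌊(4 + 3)/5⌋ = 1; p/q = (1·48 + 13)/(1·11 + 3) = 61/14; p² − 19·q² = 3721 − 3724 = -3.
  k = 5: m = 2, d = 3, a = ⌊(4 + 2)/3⌋ = 2; p/q = (2·61 + 48)/(2·14 + 11) = 170/39; p² − 19·q² = 28900 − 28899 = 1.
  The first convergent with p² − 19·q² = 1 gives the fundamental solution (x₁, y₁) = (170, 39).
Step 2: Apply the recurrence (x_{n+1}, y_{n+1}) = (x₁x_n + 19y₁y_n, x₁y_n + y₁x_n) repeatedly.
  From (x_1, y_1) = (170, 39): x_2 = 170·170 + 19·39·39 = 57799; y_2 = 170·39 + 39·170 = 13260.
  From (x_2, y_2) = (57799, 13260): x_3 = 170·57799 + 19·39·13260 = 19651490; y_3 = 170·13260 + 39·57799 = 4508361.
Step 3: Verify x_3² - 19·y_3² = 386181059220100 - 386181059220099 = 1 (should be 1). ✓

(x_1, y_1) = (170, 39); (x_3, y_3) = (19651490, 4508361).


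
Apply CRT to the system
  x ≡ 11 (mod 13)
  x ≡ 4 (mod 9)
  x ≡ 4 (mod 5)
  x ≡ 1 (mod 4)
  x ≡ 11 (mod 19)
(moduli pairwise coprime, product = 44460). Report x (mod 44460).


Product of moduli M = 13 · 9 · 5 · 4 · 19 = 44460.
Merge one congruence at a time:
  Start: x ≡ 11 (mod 13).
  Combine with x ≡ 4 (mod 9); new modulus lcm = 117.
    Write x = 11 + 13·t and substitute into x ≡ 4 (mod 9): 13·t ≡ 4 − 11 = -7 (mod 9).
    Reduce coefficients mod 9: 4·t ≡ 2 (mod 9).
    The inverse of 4 mod 9 is 7 (since 4·7 = 28 = 3·9 + 1), so t ≡ 7·2 = 14 ≡ 5 (mod 9).
    Then x = 11 + 13·5 = 76, valid modulo lcm(13, 9) = 117: x ≡ 76 (mod 117).
  Combine with x ≡ 4 (mod 5); new modulus lcm = 585.
    Write x = 76 + 117·t and substitute into x ≡ 4 (mod 5): 117·t ≡ 4 − 76 = -72 (mod 5).
    Reduce coefficients mod 5: 2·t ≡ 3 (mod 5).
    The inverse of 2 mod 5 is 3 (since 2·3 = 6 = 1·5 + 1), so t ≡ 3·3 = 9 ≡ 4 (mod 5).
    Then x = 76 + 117·4 = 544, valid modulo lcm(117, 5) = 585: x ≡ 544 (mod 585).
  Combine with x ≡ 1 (mod 4); new modulus lcm = 2340.
    Write x = 544 + 585·t and substitute into x ≡ 1 (mod 4): 585·t ≡ 1 − 544 = -543 (mod 4).
    Reduce coefficients mod 4: 1·t ≡ 1 (mod 4).
    So t ≡ 1 (mod 4).
    Then x = 544 + 585·1 = 1129, valid modulo lcm(585, 4) = 2340: x ≡ 1129 (mod 2340).
  Combine with x ≡ 11 (mod 19); new modulus lcm = 44460.
    Write x = 1129 + 2340·t and substitute into x ≡ 11 (mod 19): 2340·t ≡ 11 − 1129 = -1118 (mod 19).
    Reduce coefficients mod 19: 3·t ≡ 3 (mod 19).
    The inverse of 3 mod 19 is 13 (since 3·13 = 39 = 2·19 + 1), so t ≡ 13·3 = 39 ≡ 1 (mod 19).
    Then x = 1129 + 2340·1 = 3469, valid modulo lcm(2340, 19) = 44460: x ≡ 3469 (mod 44460).
Verify against each original: 3469 mod 13 = 11, 3469 mod 9 = 4, 3469 mod 5 = 4, 3469 mod 4 = 1, 3469 mod 19 = 11.

x ≡ 3469 (mod 44460).


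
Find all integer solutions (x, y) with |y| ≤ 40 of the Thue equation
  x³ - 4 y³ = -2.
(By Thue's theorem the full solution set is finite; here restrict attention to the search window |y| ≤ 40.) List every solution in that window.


The equation is x³ - 4y³ = -2. For fixed y, x³ = 4·y³ − 2, so a solution requires the RHS to be a perfect cube.
Strategy: iterate y from -40 to 40, compute RHS = 4·y³ − 2, and check whether it is a (positive or negative) perfect cube.
Check small values of y:
  y = 0: RHS = -2 is not a perfect cube.
  y = 1: RHS = 2 is not a perfect cube.
  y = -1: RHS = -6 is not a perfect cube.
  y = 2: RHS = 30 is not a perfect cube.
  y = -2: RHS = -34 is not a perfect cube.
  y = 3: RHS = 106 is not a perfect cube.
  y = -3: RHS = -110 is not a perfect cube.
Continuing the search up to |y| = 40 finds no solutions either.
No (x, y) in the scanned range satisfies the equation.

No integer solutions with |y| ≤ 40.


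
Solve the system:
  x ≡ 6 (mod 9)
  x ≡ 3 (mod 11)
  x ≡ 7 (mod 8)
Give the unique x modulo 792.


Moduli 9, 11, 8 are pairwise coprime; by CRT there is a unique solution modulo M = 9 · 11 · 8 = 792.
Solve pairwise, accumulating the modulus:
  Start with x ≡ 6 (mod 9).
  Combine with x ≡ 3 (mod 11): since gcd(9, 11) = 1, we get a unique residue mod 99.
    Write x = 6 + 9·t and substitute into x ≡ 3 (mod 11): 9·t ≡ 3 − 6 = -3 (mod 11).
    Reduce coefficients mod 11: 9·t ≡ 8 (mod 11).
    The inverse of 9 mod 11 is 5 (since 9·5 = 45 = 4·11 + 1), so t ≡ 5·8 = 40 ≡ 7 (mod 11).
    Then x = 6 + 9·7 = 69, valid modulo lcm(9, 11) = 99: x ≡ 69 (mod 99).
  Combine with x ≡ 7 (mod 8): since gcd(99, 8) = 1, we get a unique residue mod 792.
    Write x = 69 + 99·t and substitute into x ≡ 7 (mod 8): 99·t ≡ 7 − 69 = -62 (mod 8).
    Reduce coefficients mod 8: 3·t ≡ 2 (mod 8).
    The inverse of 3 mod 8 is 3 (since 3·3 = 9 = 1·8 + 1), so t ≡ 3·2 = 6 ≡ 6 (mod 8).
    Then x = 69 + 99·6 = 663, valid modulo lcm(99, 8) = 792: x ≡ 663 (mod 792).
Verify: 663 mod 9 = 6 ✓, 663 mod 11 = 3 ✓, 663 mod 8 = 7 ✓.

x ≡ 663 (mod 792).


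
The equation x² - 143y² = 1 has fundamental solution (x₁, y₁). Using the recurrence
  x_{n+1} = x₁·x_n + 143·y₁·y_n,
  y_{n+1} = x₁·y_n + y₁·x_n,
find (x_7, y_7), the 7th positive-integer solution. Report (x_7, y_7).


Step 1: Find the fundamental solution (x₁, y₁) of x² - 143y² = 1.
  Expand √143 as a continued fraction. a₀ = ⌊√143⌋ = 11; iterate m_{k+1} = d_k·a_k − m_k, d_{k+1} = (143 − m_{k+1}²)/d_k, a_{k+1} = ⌊(a₀ + m_{k+1})/d_{k+1}⌋ (starting m₀ = 0, d₀ = 1), with convergents p_k = a_k·p_{k-1} + p_{k-2}, q_k = a_k·q_{k-1} + q_{k-2} (p₋₁ = 1, q₋₁ = 0):
  k = 0: a₀ = 11; p₀/q₀ = 11/1; p₀² − 143·q₀² = 121 − 143 = -22.
  k = 1: m = 11, d = 22, a = ⌊(11 + 11)/22⌋ = 1; p/q = (1·11 + 1)/(1·1 + 0) = 12/1; p² − 143·q² = 144 − 143 = 1.
  The first convergent with p² − 143·q² = 1 gives the fundamental solution (x₁, y₁) = (12, 1).
Step 2: Apply the recurrence (x_{n+1}, y_{n+1}) = (x₁x_n + 143y₁y_n, x₁y_n + y₁x_n) repeatedly.
  From (x_1, y_1) = (12, 1): x_2 = 12·12 + 143·1·1 = 287; y_2 = 12·1 + 1·12 = 24.
  From (x_2, y_2) = (287, 24): x_3 = 12·287 + 143·1·24 = 6876; y_3 = 12·24 + 1·287 = 575.
  From (x_3, y_3) = (6876, 575): x_4 = 12·6876 + 143·1·575 = 164737; y_4 = 12·575 + 1·6876 = 13776.
  From (x_4, y_4) = (164737, 13776): x_5 = 12·164737 + 143·1·13776 = 3946812; y_5 = 12·13776 + 1·164737 = 330049.
  From (x_5, y_5) = (3946812, 330049): x_6 = 12·3946812 + 143·1·330049 = 94558751; y_6 = 12·330049 + 1·3946812 = 7907400.
  From (x_6, y_6) = (94558751, 7907400): x_7 = 12·94558751 + 143·1·7907400 = 2265463212; y_7 = 12·7907400 + 1·94558751 = 189447551.
Step 3: Verify x_7² - 143·y_7² = 5132323564925356944 - 5132323564925356943 = 1 (should be 1). ✓

(x_1, y_1) = (12, 1); (x_7, y_7) = (2265463212, 189447551).


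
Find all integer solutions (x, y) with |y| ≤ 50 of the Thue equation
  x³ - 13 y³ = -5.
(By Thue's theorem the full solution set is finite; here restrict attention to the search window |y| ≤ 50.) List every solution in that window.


The equation is x³ - 13y³ = -5. For fixed y, x³ = 13·y³ − 5, so a solution requires the RHS to be a perfect cube.
Strategy: iterate y from -50 to 50, compute RHS = 13·y³ − 5, and check whether it is a (positive or negative) perfect cube.
Check small values of y:
  y = 0: RHS = -5 is not a perfect cube.
  y = 1: RHS = 8 = (2)³ ⇒ x = 2 works.
  y = -1: RHS = -18 is not a perfect cube.
  y = 2: RHS = 99 is not a perfect cube.
  y = -2: RHS = -109 is not a perfect cube.
  y = 3: RHS = 346 is not a perfect cube.
  y = -3: RHS = -356 is not a perfect cube.
Continuing the search up to |y| = 50 finds no further solutions beyond those listed.
Collected solutions: (2, 1).

Solutions (with |y| ≤ 50): (2, 1).


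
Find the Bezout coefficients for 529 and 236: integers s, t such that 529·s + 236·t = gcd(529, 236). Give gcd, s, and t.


Euclidean algorithm on (529, 236) — divide until remainder is 0:
  529 = 2 · 236 + 57
  236 = 4 · 57 + 8
  57 = 7 · 8 + 1
  8 = 8 · 1 + 0
gcd(529, 236) = 1.
Track Bezout coefficients alongside the remainders: start with r₀ = 529 = a·1 + b·0 (s = 1, t = 0) and r₁ = 236 = a·0 + b·1 (s = 0, t = 1); each new remainder r_{k+1} = r_{k-1} − q_k·r_k inherits s_{k+1} = s_{k-1} − q_k·s_k, t_{k+1} = t_{k-1} − q_k·t_k, so r_k = a·s_k + b·t_k at every step:
  q = 2: r = 57, s = 1 − 2·0 = 1, t = 0 − 2·1 = -2  (check: 529·1 + 236·(-2) = 57)
  q = 4: r = 8, s = 0 − 4·1 = -4, t = 1 − 4·(-2) = 9  (check: 529·(-4) + 236·9 = 8)
  q = 7: r = 1, s = 1 − 7·(-4) = 29, t = -2 − 7·9 = -65  (check: 529·29 + 236·(-65) = 1)
The row with r = 1 (the gcd) gives the Bezout coefficients s = 29, t = -65.
Result: 529 · (29) + 236 · (-65) = 1.

gcd(529, 236) = 1; s = 29, t = -65 (check: 529·29 + 236·(-65) = 1).


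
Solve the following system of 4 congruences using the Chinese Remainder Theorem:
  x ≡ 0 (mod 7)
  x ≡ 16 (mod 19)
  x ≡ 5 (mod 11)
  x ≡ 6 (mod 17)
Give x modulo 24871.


Product of moduli M = 7 · 19 · 11 · 17 = 24871.
Merge one congruence at a time:
  Start: x ≡ 0 (mod 7).
  Combine with x ≡ 16 (mod 19); new modulus lcm = 133.
    Write x = 0 + 7·t and substitute into x ≡ 16 (mod 19): 7·t ≡ 16 − 0 = 16 (mod 19).
    The inverse of 7 mod 19 is 11 (since 7·11 = 77 = 4·19 + 1), so t ≡ 11·16 = 176 ≡ 5 (mod 19).
    Then x = 0 + 7·5 = 35, valid modulo lcm(7, 19) = 133: x ≡ 35 (mod 133).
  Combine with x ≡ 5 (mod 11); new modulus lcm = 1463.
    Write x = 35 + 133·t and substitute into x ≡ 5 (mod 11): 133·t ≡ 5 − 35 = -30 (mod 11).
    Reduce coefficients mod 11: 1·t ≡ 3 (mod 11).
    So t ≡ 3 (mod 11).
    Then x = 35 + 133·3 = 434, valid modulo lcm(133, 11) = 1463: x ≡ 434 (mod 1463).
  Combine with x ≡ 6 (mod 17); new modulus lcm = 24871.
    Write x = 434 + 1463·t and substitute into x ≡ 6 (mod 17): 1463·t ≡ 6 − 434 = -428 (mod 17).
    Reduce coefficients mod 17: 1·t ≡ 14 (mod 17).
    So t ≡ 14 (mod 17).
    Then x = 434 + 1463·14 = 20916, valid modulo lcm(1463, 17) = 24871: x ≡ 20916 (mod 24871).
Verify against each original: 20916 mod 7 = 0, 20916 mod 19 = 16, 20916 mod 11 = 5, 20916 mod 17 = 6.

x ≡ 20916 (mod 24871).


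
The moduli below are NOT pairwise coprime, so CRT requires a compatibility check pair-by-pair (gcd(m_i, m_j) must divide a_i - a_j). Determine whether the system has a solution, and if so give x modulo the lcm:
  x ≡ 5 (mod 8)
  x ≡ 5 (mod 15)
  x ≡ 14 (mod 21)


Moduli 8, 15, 21 are not pairwise coprime, so CRT works modulo lcm(m_i) when all pairwise compatibility conditions hold.
Pairwise compatibility: gcd(m_i, m_j) must divide a_i - a_j for every pair.
Merge one congruence at a time:
  Start: x ≡ 5 (mod 8).
  Combine with x ≡ 5 (mod 15): gcd(8, 15) = 1; 5 - 5 = 0, which IS divisible by 1, so compatible.
    Write x = 5 + 8·t and substitute into x ≡ 5 (mod 15): 8·t ≡ 5 − 5 = 0 (mod 15).
    The inverse of 8 mod 15 is 2 (since 8·2 = 16 = 1·15 + 1), so t ≡ 2·0 = 0 ≡ 0 (mod 15).
    Then x = 5 + 8·0 = 5, valid modulo lcm(8, 15) = 120: x ≡ 5 (mod 120).
  Combine with x ≡ 14 (mod 21): gcd(120, 21) = 3; 14 - 5 = 9, which IS divisible by 3, so compatible.
    Write x = 5 + 120·t and substitute into x ≡ 14 (mod 21): 120·t ≡ 14 − 5 = 9 (mod 21).
    Divide the congruence (and modulus) by g = 3: 40·t ≡ 3 (mod 7).
    Reduce coefficients mod 7: 5·t ≡ 3 (mod 7).
    The inverse of 5 mod 7 is 3 (since 5·3 = 15 = 2·7 + 1), so t ≡ 3·3 = 9 ≡ 2 (mod 7).
    Then x = 5 + 120·2 = 245, valid modulo lcm(120, 21) = 840: x ≡ 245 (mod 840).
Verify: 245 mod 8 = 5, 245 mod 15 = 5, 245 mod 21 = 14.

x ≡ 245 (mod 840).


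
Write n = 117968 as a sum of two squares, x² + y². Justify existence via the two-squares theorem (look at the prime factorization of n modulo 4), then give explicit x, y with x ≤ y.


Step 1: Factor n = 117968 = 2^4 · 73 · 101.
Step 2: Check the mod-4 condition on each prime factor: 2 = 2 (special); 73 ≡ 1 (mod 4), exponent 1; 101 ≡ 1 (mod 4), exponent 1.
All primes ≡ 3 (mod 4) appear to even exponent (or don't appear), so by the two-squares theorem n IS expressible as a sum of two squares.
Step 3: Build a representation. Group n = k² · m with k = 4 and m = 73 · 101 = 7373 (a product of primes ≡ 1 (mod 4)); a representation of m scales to one of n via (k·x)² + (k·y)² = k²(x² + y²). Each prime p ≡ 1 (mod 4) is itself a sum of two squares; find a² by testing p − a² for a perfect square:
  73: 73 − 1² = 72, 73 − 2² = 69, 73 − 3² = 64 = 8² ⇒ 73 = 3² + 8².
  101: 101 − 1² = 100 = 10² ⇒ 101 = 1² + 10².
  Combine using the Brahmagupta–Fibonacci identity (a² + b²)(c² + d²) = (ac − bd)² + (ad + bc)² = (ac + bd)² + (ad − bc)²:
  73 · 101 = 7373: from (3² + 8²)(1² + 10²), take (3·1 − 8·10, 3·10 + 8·1) = (3 − 80, 30 + 8) = (-77, 38); dropping signs (only squares matter) gives (77, 38); check 77² + 38² = 5929 + 1444 = 7373 ✓.
  Scale by k = 4: (4·77, 4·38) = (308, 152).
Step 4: Order so x ≤ y and verify: 152² + 308² = 23104 + 94864 = 117968 = n. ✓

n = 117968 = 152² + 308² (one valid representation with x ≤ y).


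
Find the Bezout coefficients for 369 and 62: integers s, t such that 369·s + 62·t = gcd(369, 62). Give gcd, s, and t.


Euclidean algorithm on (369, 62) — divide until remainder is 0:
  369 = 5 · 62 + 59
  62 = 1 · 59 + 3
  59 = 19 · 3 + 2
  3 = 1 · 2 + 1
  2 = 2 · 1 + 0
gcd(369, 62) = 1.
Track Bezout coefficients alongside the remainders: start with r₀ = 369 = a·1 + b·0 (s = 1, t = 0) and r₁ = 62 = a·0 + b·1 (s = 0, t = 1); each new remainder r_{k+1} = r_{k-1} − q_k·r_k inherits s_{k+1} = s_{k-1} − q_k·s_k, t_{k+1} = t_{k-1} − q_k·t_k, so r_k = a·s_k + b·t_k at every step:
  q = 5: r = 59, s = 1 − 5·0 = 1, t = 0 − 5·1 = -5  (check: 369·1 + 62·(-5) = 59)
  q = 1: r = 3, s = 0 − 1·1 = -1, t = 1 − 1·(-5) = 6  (check: 369·(-1) + 62·6 = 3)
  q = 19: r = 2, s = 1 − 19·(-1) = 20, t = -5 − 19·6 = -119  (check: 369·20 + 62·(-119) = 2)
  q = 1: r = 1, s = -1 − 1·20 = -21, t = 6 − 1·(-119) = 125  (check: 369·(-21) + 62·125 = 1)
The row with r = 1 (the gcd) gives the Bezout coefficients s = -21, t = 125.
Result: 369 · (-21) + 62 · (125) = 1.

gcd(369, 62) = 1; s = -21, t = 125 (check: 369·(-21) + 62·125 = 1).


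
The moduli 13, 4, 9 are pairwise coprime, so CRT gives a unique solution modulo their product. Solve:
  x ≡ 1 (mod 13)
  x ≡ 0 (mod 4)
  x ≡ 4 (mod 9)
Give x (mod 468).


Moduli 13, 4, 9 are pairwise coprime; by CRT there is a unique solution modulo M = 13 · 4 · 9 = 468.
Solve pairwise, accumulating the modulus:
  Start with x ≡ 1 (mod 13).
  Combine with x ≡ 0 (mod 4): since gcd(13, 4) = 1, we get a unique residue mod 52.
    Write x = 1 + 13·t and substitute into x ≡ 0 (mod 4): 13·t ≡ 0 − 1 = -1 (mod 4).
    Reduce coefficients mod 4: 1·t ≡ 3 (mod 4).
    So t ≡ 3 (mod 4).
    Then x = 1 + 13·3 = 40, valid modulo lcm(13, 4) = 52: x ≡ 40 (mod 52).
  Combine with x ≡ 4 (mod 9): since gcd(52, 9) = 1, we get a unique residue mod 468.
    Write x = 40 + 52·t and substitute into x ≡ 4 (mod 9): 52·t ≡ 4 − 40 = -36 (mod 9).
    Reduce coefficients mod 9: 7·t ≡ 0 (mod 9).
    The inverse of 7 mod 9 is 4 (since 7·4 = 28 = 3·9 + 1), so t ≡ 4·0 = 0 ≡ 0 (mod 9).
    Then x = 40 + 52·0 = 40, valid modulo lcm(52, 9) = 468: x ≡ 40 (mod 468).
Verify: 40 mod 13 = 1 ✓, 40 mod 4 = 0 ✓, 40 mod 9 = 4 ✓.

x ≡ 40 (mod 468).


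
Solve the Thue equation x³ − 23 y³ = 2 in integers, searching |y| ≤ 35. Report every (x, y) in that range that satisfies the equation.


The equation is x³ - 23y³ = 2. For fixed y, x³ = 23·y³ + 2, so a solution requires the RHS to be a perfect cube.
Strategy: iterate y from -35 to 35, compute RHS = 23·y³ + 2, and check whether it is a (positive or negative) perfect cube.
Check small values of y:
  y = 0: RHS = 2 is not a perfect cube.
  y = 1: RHS = 25 is not a perfect cube.
  y = -1: RHS = -21 is not a perfect cube.
  y = 2: RHS = 186 is not a perfect cube.
  y = -2: RHS = -182 is not a perfect cube.
  y = 3: RHS = 623 is not a perfect cube.
  y = -3: RHS = -619 is not a perfect cube.
Continuing the search up to |y| = 35 finds no solutions either.
No (x, y) in the scanned range satisfies the equation.

No integer solutions with |y| ≤ 35.


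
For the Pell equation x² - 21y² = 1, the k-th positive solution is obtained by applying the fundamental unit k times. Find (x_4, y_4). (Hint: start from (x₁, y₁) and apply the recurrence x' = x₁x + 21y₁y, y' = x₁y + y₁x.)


Step 1: Find the fundamental solution (x₁, y₁) of x² - 21y² = 1.
  Expand √21 as a continued fraction. a₀ = ⌊√21⌋ = 4; iterate m_{k+1} = d_k·a_k − m_k, d_{k+1} = (21 − m_{k+1}²)/d_k, a_{k+1} = ⌊(a₀ + m_{k+1})/d_{k+1}⌋ (starting m₀ = 0, d₀ = 1), with convergents p_k = a_k·p_{k-1} + p_{k-2}, q_k = a_k·q_{k-1} + q_{k-2} (p₋₁ = 1, q₋₁ = 0):
  k = 0: a₀ = 4; p₀/q₀ = 4/1; p₀² − 21·q₀² = 16 − 21 = -5.
  k = 1: m = 4, d = 5, a = ⌊(4 + 4)/5⌋ = 1; p/q = (1·4 + 1)/(1·1 + 0) = 5/1; p² − 21·q² = 25 − 21 = 4.
  k = 2: m = 1, d = 4, a = ⌊(4 + 1)/4⌋ = 1; p/q = (1·5 + 4)/(1·1 + 1) = 9/2; p² − 21·q² = 81 − 84 = -3.
  k = 3: m = 3, d = 3, a = ⌊(4 + 3)/3⌋ = 2; p/q = (2·9 + 5)/(2·2 + 1) = 23/5; p² − 21·q² = 529 − 525 = 4.
  k = 4: m = 3, d = 4, a = ⌊(4 + 3)/4⌋ = 1; p/q = (1·23 + 9)/(1·5 + 2) = 32/7; p² − 21·q² = 1024 − 1029 = -5.
  k = 5: m = 1, d = 5, a = ⌊(4 + 1)/5⌋ = 1; p/q = (1·32 + 23)/(1·7 + 5) = 55/12; p² − 21·q² = 3025 − 3024 = 1.
  The first convergent with p² − 21·q² = 1 gives the fundamental solution (x₁, y₁) = (55, 12).
Step 2: Apply the recurrence (x_{n+1}, y_{n+1}) = (x₁x_n + 21y₁y_n, x₁y_n + y₁x_n) repeatedly.
  From (x_1, y_1) = (55, 12): x_2 = 55·55 + 21·12·12 = 6049; y_2 = 55·12 + 12·55 = 1320.
  From (x_2, y_2) = (6049, 1320): x_3 = 55·6049 + 21·12·1320 = 665335; y_3 = 55·1320 + 12·6049 = 145188.
  From (x_3, y_3) = (665335, 145188): x_4 = 55·665335 + 21·12·145188 = 73180801; y_4 = 55·145188 + 12·665335 = 15969360.
Step 3: Verify x_4² - 21·y_4² = 5355429635001601 - 5355429635001600 = 1 (should be 1). ✓

(x_1, y_1) = (55, 12); (x_4, y_4) = (73180801, 15969360).


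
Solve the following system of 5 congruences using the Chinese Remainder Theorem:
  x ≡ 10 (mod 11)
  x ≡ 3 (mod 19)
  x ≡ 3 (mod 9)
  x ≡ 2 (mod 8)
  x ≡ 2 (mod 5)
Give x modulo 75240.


Product of moduli M = 11 · 19 · 9 · 8 · 5 = 75240.
Merge one congruence at a time:
  Start: x ≡ 10 (mod 11).
  Combine with x ≡ 3 (mod 19); new modulus lcm = 209.
    Write x = 10 + 11·t and substitute into x ≡ 3 (mod 19): 11·t ≡ 3 − 10 = -7 (mod 19).
    Reduce coefficients mod 19: 11·t ≡ 12 (mod 19).
    The inverse of 11 mod 19 is 7 (since 11·7 = 77 = 4·19 + 1), so t ≡ 7·12 = 84 ≡ 8 (mod 19).
    Then x = 10 + 11·8 = 98, valid modulo lcm(11, 19) = 209: x ≡ 98 (mod 209).
  Combine with x ≡ 3 (mod 9); new modulus lcm = 1881.
    Write x = 98 + 209·t and substitute into x ≡ 3 (mod 9): 209·t ≡ 3 − 98 = -95 (mod 9).
    Reduce coefficients mod 9: 2·t ≡ 4 (mod 9).
    The inverse of 2 mod 9 is 5 (since 2·5 = 10 = 1·9 + 1), so t ≡ 5·4 = 20 ≡ 2 (mod 9).
    Then x = 98 + 209·2 = 516, valid modulo lcm(209, 9) = 1881: x ≡ 516 (mod 1881).
  Combine with x ≡ 2 (mod 8); new modulus lcm = 15048.
    Write x = 516 + 1881·t and substitute into x ≡ 2 (mod 8): 1881·t ≡ 2 − 516 = -514 (mod 8).
    Reduce coefficients mod 8: 1·t ≡ 6 (mod 8).
    So t ≡ 6 (mod 8).
    Then x = 516 + 1881·6 = 11802, valid modulo lcm(1881, 8) = 15048: x ≡ 11802 (mod 15048).
  Combine with x ≡ 2 (mod 5); new modulus lcm = 75240.
    Write x = 11802 + 15048·t and substitute into x ≡ 2 (mod 5): 15048·t ≡ 2 − 11802 = -11800 (mod 5).
    Reduce coefficients mod 5: 3·t ≡ 0 (mod 5).
    The inverse of 3 mod 5 is 2 (since 3·2 = 6 = 1·5 + 1), so t ≡ 2·0 = 0 ≡ 0 (mod 5).
    Then x = 11802 + 15048·0 = 11802, valid modulo lcm(15048, 5) = 75240: x ≡ 11802 (mod 75240).
Verify against each original: 11802 mod 11 = 10, 11802 mod 19 = 3, 11802 mod 9 = 3, 11802 mod 8 = 2, 11802 mod 5 = 2.

x ≡ 11802 (mod 75240).


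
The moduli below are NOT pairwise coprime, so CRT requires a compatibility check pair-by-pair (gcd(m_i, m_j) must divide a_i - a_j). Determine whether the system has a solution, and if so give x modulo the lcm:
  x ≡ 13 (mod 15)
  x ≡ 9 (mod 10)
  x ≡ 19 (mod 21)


Moduli 15, 10, 21 are not pairwise coprime, so CRT works modulo lcm(m_i) when all pairwise compatibility conditions hold.
Pairwise compatibility: gcd(m_i, m_j) must divide a_i - a_j for every pair.
Merge one congruence at a time:
  Start: x ≡ 13 (mod 15).
  Combine with x ≡ 9 (mod 10): gcd(15, 10) = 5, and 9 - 13 = -4 is NOT divisible by 5.
    ⇒ system is inconsistent (no integer solution).

No solution (the system is inconsistent).


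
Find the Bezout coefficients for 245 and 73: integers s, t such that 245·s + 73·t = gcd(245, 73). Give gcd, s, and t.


Euclidean algorithm on (245, 73) — divide until remainder is 0:
  245 = 3 · 73 + 26
  73 = 2 · 26 + 21
  26 = 1 · 21 + 5
  21 = 4 · 5 + 1
  5 = 5 · 1 + 0
gcd(245, 73) = 1.
Track Bezout coefficients alongside the remainders: start with r₀ = 245 = a·1 + b·0 (s = 1, t = 0) and r₁ = 73 = a·0 + b·1 (s = 0, t = 1); each new remainder r_{k+1} = r_{k-1} − q_k·r_k inherits s_{k+1} = s_{k-1} − q_k·s_k, t_{k+1} = t_{k-1} − q_k·t_k, so r_k = a·s_k + b·t_k at every step:
  q = 3: r = 26, s = 1 − 3·0 = 1, t = 0 − 3·1 = -3  (check: 245·1 + 73·(-3) = 26)
  q = 2: r = 21, s = 0 − 2·1 = -2, t = 1 − 2·(-3) = 7  (check: 245·(-2) + 73·7 = 21)
  q = 1: r = 5, s = 1 − 1·(-2) = 3, t = -3 − 1·7 = -10  (check: 245·3 + 73·(-10) = 5)
  q = 4: r = 1, s = -2 − 4·3 = -14, t = 7 − 4·(-10) = 47  (check: 245·(-14) + 73·47 = 1)
The row with r = 1 (the gcd) gives the Bezout coefficients s = -14, t = 47.
Result: 245 · (-14) + 73 · (47) = 1.

gcd(245, 73) = 1; s = -14, t = 47 (check: 245·(-14) + 73·47 = 1).


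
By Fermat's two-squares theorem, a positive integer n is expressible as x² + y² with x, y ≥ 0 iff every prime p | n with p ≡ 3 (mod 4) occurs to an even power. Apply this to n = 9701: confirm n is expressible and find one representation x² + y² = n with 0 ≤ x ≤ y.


Step 1: Factor n = 9701 = 89 · 109.
Step 2: Check the mod-4 condition on each prime factor: 89 ≡ 1 (mod 4), exponent 1; 109 ≡ 1 (mod 4), exponent 1.
All primes ≡ 3 (mod 4) appear to even exponent (or don't appear), so by the two-squares theorem n IS expressible as a sum of two squares.
Step 3: Build a representation. Here n = 89 · 109 is a product of primes ≡ 1 (mod 4). Each prime p ≡ 1 (mod 4) is itself a sum of two squares; find a² by testing p − a² for a perfect square:
  89: 89 − 1² = 88, 89 − 2² = 85, 89 − 3² = 80, 89 − 4² = 73, 89 − 5² = 64 = 8² ⇒ 89 = 5² + 8².
  109: 109 − 1² = 108, 109 − 2² = 105, 109 − 3² = 100 = 10² ⇒ 109 = 3² + 10².
  Combine using the Brahmagupta–Fibonacci identity (a² + b²)(c² + d²) = (ac − bd)² + (ad + bc)² = (ac + bd)² + (ad − bc)²:
  89 · 109 = 9701: from (5² + 8²)(3² + 10²), take (5·3 − 8·10, 5·10 + 8·3) = (15 − 80, 50 + 24) = (-65, 74); dropping signs (only squares matter) gives (65, 74); check 65² + 74² = 4225 + 5476 = 9701 ✓.
Step 4: Order so x ≤ y and verify: 65² + 74² = 4225 + 5476 = 9701 = n. ✓

n = 9701 = 65² + 74² (one valid representation with x ≤ y).


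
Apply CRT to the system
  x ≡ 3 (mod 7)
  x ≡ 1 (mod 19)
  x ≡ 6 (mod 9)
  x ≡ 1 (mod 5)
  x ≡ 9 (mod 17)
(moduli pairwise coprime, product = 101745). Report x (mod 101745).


Product of moduli M = 7 · 19 · 9 · 5 · 17 = 101745.
Merge one congruence at a time:
  Start: x ≡ 3 (mod 7).
  Combine with x ≡ 1 (mod 19); new modulus lcm = 133.
    Write x = 3 + 7·t and substitute into x ≡ 1 (mod 19): 7·t ≡ 1 − 3 = -2 (mod 19).
    Reduce coefficients mod 19: 7·t ≡ 17 (mod 19).
    The inverse of 7 mod 19 is 11 (since 7·11 = 77 = 4·19 + 1), so t ≡ 11·17 = 187 ≡ 16 (mod 19).
    Then x = 3 + 7·16 = 115, valid modulo lcm(7, 19) = 133: x ≡ 115 (mod 133).
  Combine with x ≡ 6 (mod 9); new modulus lcm = 1197.
    Write x = 115 + 133·t and substitute into x ≡ 6 (mod 9): 133·t ≡ 6 − 115 = -109 (mod 9).
    Reduce coefficients mod 9: 7·t ≡ 8 (mod 9).
    The inverse of 7 mod 9 is 4 (since 7·4 = 28 = 3·9 + 1), so t ≡ 4·8 = 32 ≡ 5 (mod 9).
    Then x = 115 + 133·5 = 780, valid modulo lcm(133, 9) = 1197: x ≡ 780 (mod 1197).
  Combine with x ≡ 1 (mod 5); new modulus lcm = 5985.
    Write x = 780 + 1197·t and substitute into x ≡ 1 (mod 5): 1197·t ≡ 1 − 780 = -779 (mod 5).
    Reduce coefficients mod 5: 2·t ≡ 1 (mod 5).
    The inverse of 2 mod 5 is 3 (since 2·3 = 6 = 1·5 + 1), so t ≡ 3·1 = 3 ≡ 3 (mod 5).
    Then x = 780 + 1197·3 = 4371, valid modulo lcm(1197, 5) = 5985: x ≡ 4371 (mod 5985).
  Combine with x ≡ 9 (mod 17); new modulus lcm = 101745.
    Write x = 4371 + 5985·t and substitute into x ≡ 9 (mod 17): 5985·t ≡ 9 − 4371 = -4362 (mod 17).
    Reduce coefficients mod 17: 1·t ≡ 7 (mod 17).
    So t ≡ 7 (mod 17).
    Then x = 4371 + 5985·7 = 46266, valid modulo lcm(5985, 17) = 101745: x ≡ 46266 (mod 101745).
Verify against each original: 46266 mod 7 = 3, 46266 mod 19 = 1, 46266 mod 9 = 6, 46266 mod 5 = 1, 46266 mod 17 = 9.

x ≡ 46266 (mod 101745).


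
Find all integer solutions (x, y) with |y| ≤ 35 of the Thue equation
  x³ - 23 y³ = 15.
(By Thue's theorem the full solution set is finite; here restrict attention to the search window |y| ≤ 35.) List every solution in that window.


The equation is x³ - 23y³ = 15. For fixed y, x³ = 23·y³ + 15, so a solution requires the RHS to be a perfect cube.
Strategy: iterate y from -35 to 35, compute RHS = 23·y³ + 15, and check whether it is a (positive or negative) perfect cube.
Check small values of y:
  y = 0: RHS = 15 is not a perfect cube.
  y = 1: RHS = 38 is not a perfect cube.
  y = -1: RHS = -8 = (-2)³ ⇒ x = -2 works.
  y = 2: RHS = 199 is not a perfect cube.
  y = -2: RHS = -169 is not a perfect cube.
  y = 3: RHS = 636 is not a perfect cube.
  y = -3: RHS = -606 is not a perfect cube.
Continuing the search up to |y| = 35 finds no further solutions beyond those listed.
Collected solutions: (-2, -1).

Solutions (with |y| ≤ 35): (-2, -1).


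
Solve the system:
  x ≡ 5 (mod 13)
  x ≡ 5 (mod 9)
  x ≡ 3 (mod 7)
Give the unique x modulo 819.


Moduli 13, 9, 7 are pairwise coprime; by CRT there is a unique solution modulo M = 13 · 9 · 7 = 819.
Solve pairwise, accumulating the modulus:
  Start with x ≡ 5 (mod 13).
  Combine with x ≡ 5 (mod 9): since gcd(13, 9) = 1, we get a unique residue mod 117.
    Write x = 5 + 13·t and substitute into x ≡ 5 (mod 9): 13·t ≡ 5 − 5 = 0 (mod 9).
    Reduce coefficients mod 9: 4·t ≡ 0 (mod 9).
    The inverse of 4 mod 9 is 7 (since 4·7 = 28 = 3·9 + 1), so t ≡ 7·0 = 0 ≡ 0 (mod 9).
    Then x = 5 + 13·0 = 5, valid modulo lcm(13, 9) = 117: x ≡ 5 (mod 117).
  Combine with x ≡ 3 (mod 7): since gcd(117, 7) = 1, we get a unique residue mod 819.
    Write x = 5 + 117·t and substitute into x ≡ 3 (mod 7): 117·t ≡ 3 − 5 = -2 (mod 7).
    Reduce coefficients mod 7: 5·t ≡ 5 (mod 7).
    The inverse of 5 mod 7 is 3 (since 5·3 = 15 = 2·7 + 1), so t ≡ 3·5 = 15 ≡ 1 (mod 7).
    Then x = 5 + 117·1 = 122, valid modulo lcm(117, 7) = 819: x ≡ 122 (mod 819).
Verify: 122 mod 13 = 5 ✓, 122 mod 9 = 5 ✓, 122 mod 7 = 3 ✓.

x ≡ 122 (mod 819).


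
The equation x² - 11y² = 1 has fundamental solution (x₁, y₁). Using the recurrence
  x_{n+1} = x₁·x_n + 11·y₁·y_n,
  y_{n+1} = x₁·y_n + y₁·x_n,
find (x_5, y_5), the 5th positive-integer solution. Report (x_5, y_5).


Step 1: Find the fundamental solution (x₁, y₁) of x² - 11y² = 1.
  Expand √11 as a continued fraction. a₀ = ⌊√11⌋ = 3; iterate m_{k+1} = d_k·a_k − m_k, d_{k+1} = (11 − m_{k+1}²)/d_k, a_{k+1} = ⌊(a₀ + m_{k+1})/d_{k+1}⌋ (starting m₀ = 0, d₀ = 1), with convergents p_k = a_k·p_{k-1} + p_{k-2}, q_k = a_k·q_{k-1} + q_{k-2} (p₋₁ = 1, q₋₁ = 0):
  k = 0: a₀ = 3; p₀/q₀ = 3/1; p₀² − 11·q₀² = 9 − 11 = -2.
  k = 1: m = 3, d = 2, a = ⌊(3 + 3)/2⌋ = 3; p/q = (3·3 + 1)/(3·1 + 0) = 10/3; p² − 11·q² = 100 − 99 = 1.
  The first convergent with p² − 11·q² = 1 gives the fundamental solution (x₁, y₁) = (10, 3).
Step 2: Apply the recurrence (x_{n+1}, y_{n+1}) = (x₁x_n + 11y₁y_n, x₁y_n + y₁x_n) repeatedly.
  From (x_1, y_1) = (10, 3): x_2 = 10·10 + 11·3·3 = 199; y_2 = 10·3 + 3·10 = 60.
  From (x_2, y_2) = (199, 60): x_3 = 10·199 + 11·3·60 = 3970; y_3 = 10·60 + 3·199 = 1197.
  From (x_3, y_3) = (3970, 1197): x_4 = 10·3970 + 11·3·1197 = 79201; y_4 = 10·1197 + 3·3970 = 23880.
  From (x_4, y_4) = (79201, 23880): x_5 = 10·79201 + 11·3·23880 = 1580050; y_5 = 10·23880 + 3·79201 = 476403.
Step 3: Verify x_5² - 11·y_5² = 2496558002500 - 2496558002499 = 1 (should be 1). ✓

(x_1, y_1) = (10, 3); (x_5, y_5) = (1580050, 476403).


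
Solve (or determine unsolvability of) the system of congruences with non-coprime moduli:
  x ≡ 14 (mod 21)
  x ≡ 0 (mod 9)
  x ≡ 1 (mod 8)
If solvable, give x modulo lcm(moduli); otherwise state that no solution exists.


Moduli 21, 9, 8 are not pairwise coprime, so CRT works modulo lcm(m_i) when all pairwise compatibility conditions hold.
Pairwise compatibility: gcd(m_i, m_j) must divide a_i - a_j for every pair.
Merge one congruence at a time:
  Start: x ≡ 14 (mod 21).
  Combine with x ≡ 0 (mod 9): gcd(21, 9) = 3, and 0 - 14 = -14 is NOT divisible by 3.
    ⇒ system is inconsistent (no integer solution).

No solution (the system is inconsistent).


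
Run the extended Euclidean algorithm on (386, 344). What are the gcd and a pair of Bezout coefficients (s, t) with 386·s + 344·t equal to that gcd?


Euclidean algorithm on (386, 344) — divide until remainder is 0:
  386 = 1 · 344 + 42
  344 = 8 · 42 + 8
  42 = 5 · 8 + 2
  8 = 4 · 2 + 0
gcd(386, 344) = 2.
Track Bezout coefficients alongside the remainders: start with r₀ = 386 = a·1 + b·0 (s = 1, t = 0) and r₁ = 344 = a·0 + b·1 (s = 0, t = 1); each new remainder r_{k+1} = r_{k-1} − q_k·r_k inherits s_{k+1} = s_{k-1} − q_k·s_k, t_{k+1} = t_{k-1} − q_k·t_k, so r_k = a·s_k + b·t_k at every step:
  q = 1: r = 42, s = 1 − 1·0 = 1, t = 0 − 1·1 = -1  (check: 386·1 + 344·(-1) = 42)
  q = 8: r = 8, s = 0 − 8·1 = -8, t = 1 − 8·(-1) = 9  (check: 386·(-8) + 344·9 = 8)
  q = 5: r = 2, s = 1 − 5·(-8) = 41, t = -1 − 5·9 = -46  (check: 386·41 + 344·(-46) = 2)
The row with r = 2 (the gcd) gives the Bezout coefficients s = 41, t = -46.
Result: 386 · (41) + 344 · (-46) = 2.

gcd(386, 344) = 2; s = 41, t = -46 (check: 386·41 + 344·(-46) = 2).
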